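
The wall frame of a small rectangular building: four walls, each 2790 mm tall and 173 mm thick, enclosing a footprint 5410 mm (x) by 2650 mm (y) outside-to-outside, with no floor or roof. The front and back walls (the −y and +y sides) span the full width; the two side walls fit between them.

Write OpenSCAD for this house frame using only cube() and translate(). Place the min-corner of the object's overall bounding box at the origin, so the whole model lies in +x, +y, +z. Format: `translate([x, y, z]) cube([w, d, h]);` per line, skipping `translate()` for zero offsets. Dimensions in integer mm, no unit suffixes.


cube([5410, 173, 2790]);
translate([0, 2477, 0]) cube([5410, 173, 2790]);
translate([0, 173, 0]) cube([173, 2304, 2790]);
translate([5237, 173, 0]) cube([173, 2304, 2790]);


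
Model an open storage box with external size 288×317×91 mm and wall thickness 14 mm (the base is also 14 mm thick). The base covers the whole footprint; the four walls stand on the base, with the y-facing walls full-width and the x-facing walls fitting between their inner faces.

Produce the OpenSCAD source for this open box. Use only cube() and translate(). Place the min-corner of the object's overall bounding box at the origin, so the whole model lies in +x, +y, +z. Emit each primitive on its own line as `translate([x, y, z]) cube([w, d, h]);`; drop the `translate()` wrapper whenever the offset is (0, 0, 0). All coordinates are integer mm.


cube([288, 317, 14]);
translate([0, 0, 14]) cube([288, 14, 77]);
translate([0, 303, 14]) cube([288, 14, 77]);
translate([0, 14, 14]) cube([14, 289, 77]);
translate([274, 14, 14]) cube([14, 289, 77]);


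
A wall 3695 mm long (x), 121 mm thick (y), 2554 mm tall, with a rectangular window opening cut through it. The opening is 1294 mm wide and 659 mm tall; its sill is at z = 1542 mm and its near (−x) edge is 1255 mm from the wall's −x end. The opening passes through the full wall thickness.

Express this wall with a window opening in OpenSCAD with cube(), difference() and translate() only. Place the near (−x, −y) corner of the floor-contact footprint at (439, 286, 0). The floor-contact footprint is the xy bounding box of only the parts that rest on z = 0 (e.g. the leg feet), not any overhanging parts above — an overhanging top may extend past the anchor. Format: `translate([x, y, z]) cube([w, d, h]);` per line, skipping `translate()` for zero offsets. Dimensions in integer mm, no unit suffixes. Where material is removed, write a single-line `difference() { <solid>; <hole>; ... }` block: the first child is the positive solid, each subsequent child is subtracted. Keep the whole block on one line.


difference() { translate([439, 286, 0]) cube([3695, 121, 2554]); translate([1694, 286, 1542]) cube([1294, 121, 659]); }


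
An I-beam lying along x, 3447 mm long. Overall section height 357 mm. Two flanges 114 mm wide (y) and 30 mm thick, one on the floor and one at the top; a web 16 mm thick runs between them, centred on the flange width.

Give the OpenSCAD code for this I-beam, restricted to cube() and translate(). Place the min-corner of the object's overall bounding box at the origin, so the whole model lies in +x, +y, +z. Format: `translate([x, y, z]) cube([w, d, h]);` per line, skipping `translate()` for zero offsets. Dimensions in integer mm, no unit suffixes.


cube([3447, 114, 30]);
translate([0, 49, 30]) cube([3447, 16, 297]);
translate([0, 0, 327]) cube([3447, 114, 30]);


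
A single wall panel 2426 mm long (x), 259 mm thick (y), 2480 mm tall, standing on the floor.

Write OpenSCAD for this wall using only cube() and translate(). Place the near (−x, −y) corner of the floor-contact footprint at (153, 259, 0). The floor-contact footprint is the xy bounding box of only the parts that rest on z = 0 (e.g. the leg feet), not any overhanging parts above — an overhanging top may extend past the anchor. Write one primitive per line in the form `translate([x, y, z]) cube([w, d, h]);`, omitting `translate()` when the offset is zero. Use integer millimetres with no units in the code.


translate([153, 259, 0]) cube([2426, 259, 2480]);


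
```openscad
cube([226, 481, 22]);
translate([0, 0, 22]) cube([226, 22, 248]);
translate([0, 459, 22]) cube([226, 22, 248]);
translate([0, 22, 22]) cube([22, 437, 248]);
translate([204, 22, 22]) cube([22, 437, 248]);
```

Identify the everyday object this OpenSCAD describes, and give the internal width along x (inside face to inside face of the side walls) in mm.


An open box. The internal width is 182 mm.

A 226×481 base slab with four walls standing on it — an open box. The base is 226 mm wide and the walls are 22 mm thick, so the internal width is 226 − 2 × 22 = 182 mm.


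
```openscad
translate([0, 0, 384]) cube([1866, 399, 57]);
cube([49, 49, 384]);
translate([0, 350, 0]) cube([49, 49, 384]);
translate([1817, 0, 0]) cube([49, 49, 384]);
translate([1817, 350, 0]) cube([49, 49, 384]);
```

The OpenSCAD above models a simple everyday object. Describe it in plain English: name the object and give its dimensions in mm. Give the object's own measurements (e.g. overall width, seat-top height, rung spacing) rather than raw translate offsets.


A long wooden bench with a 1866 mm (x) × 399 mm (y) seat, 57 mm thick, its top surface 441 mm above the floor. Four 49 mm square legs at the seat corners, flush with the edges, run from z = 0 to the seat underside.


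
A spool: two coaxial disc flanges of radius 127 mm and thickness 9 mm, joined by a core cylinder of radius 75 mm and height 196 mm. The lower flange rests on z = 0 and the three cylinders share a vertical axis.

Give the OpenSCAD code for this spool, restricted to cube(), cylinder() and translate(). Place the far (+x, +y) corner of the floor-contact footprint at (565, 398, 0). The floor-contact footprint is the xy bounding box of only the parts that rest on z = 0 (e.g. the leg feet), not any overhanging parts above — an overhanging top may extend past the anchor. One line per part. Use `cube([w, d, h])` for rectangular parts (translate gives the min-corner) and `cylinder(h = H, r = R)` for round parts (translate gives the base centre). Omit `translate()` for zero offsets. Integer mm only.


translate([438, 271, 0]) cylinder(h = 9, r = 127);
translate([438, 271, 9]) cylinder(h = 196, r = 75);
translate([438, 271, 205]) cylinder(h = 9, r = 127);


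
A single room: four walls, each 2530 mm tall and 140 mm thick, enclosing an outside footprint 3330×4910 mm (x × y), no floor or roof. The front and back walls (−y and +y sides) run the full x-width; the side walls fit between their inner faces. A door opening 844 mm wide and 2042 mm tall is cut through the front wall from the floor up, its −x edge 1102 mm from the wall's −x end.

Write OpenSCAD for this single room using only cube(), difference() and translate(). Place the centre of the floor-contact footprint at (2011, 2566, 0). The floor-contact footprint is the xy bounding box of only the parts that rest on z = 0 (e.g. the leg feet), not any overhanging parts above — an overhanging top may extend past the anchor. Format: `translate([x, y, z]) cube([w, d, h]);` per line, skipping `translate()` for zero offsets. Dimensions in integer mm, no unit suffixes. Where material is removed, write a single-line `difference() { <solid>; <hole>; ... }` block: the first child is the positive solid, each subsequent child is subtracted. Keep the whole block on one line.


difference() { translate([346, 111, 0]) cube([3330, 140, 2530]); translate([1448, 111, 0]) cube([844, 140, 2042]); }
translate([346, 4881, 0]) cube([3330, 140, 2530]);
translate([346, 251, 0]) cube([140, 4630, 2530]);
translate([3536, 251, 0]) cube([140, 4630, 2530]);


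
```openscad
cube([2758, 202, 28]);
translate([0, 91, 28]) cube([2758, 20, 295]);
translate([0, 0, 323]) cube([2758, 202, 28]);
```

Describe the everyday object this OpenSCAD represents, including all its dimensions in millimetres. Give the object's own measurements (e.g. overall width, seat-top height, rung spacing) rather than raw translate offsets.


An I-beam lying along x, 2758 mm long. Overall section height 351 mm. Two flanges 202 mm wide (y) and 28 mm thick, one on the floor and one at the top; a web 20 mm thick runs between them, centred on the flange width.


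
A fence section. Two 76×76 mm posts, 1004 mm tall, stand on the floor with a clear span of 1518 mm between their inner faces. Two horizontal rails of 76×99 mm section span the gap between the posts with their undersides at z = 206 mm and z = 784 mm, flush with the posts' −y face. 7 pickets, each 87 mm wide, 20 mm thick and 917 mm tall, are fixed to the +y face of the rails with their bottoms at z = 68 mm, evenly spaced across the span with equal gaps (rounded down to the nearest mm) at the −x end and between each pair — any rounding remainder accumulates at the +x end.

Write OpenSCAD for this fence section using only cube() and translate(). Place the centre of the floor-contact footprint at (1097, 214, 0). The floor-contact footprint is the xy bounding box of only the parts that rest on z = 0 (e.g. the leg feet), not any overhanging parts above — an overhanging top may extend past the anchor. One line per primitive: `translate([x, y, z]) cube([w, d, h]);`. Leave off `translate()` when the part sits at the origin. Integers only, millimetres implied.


translate([262, 176, 0]) cube([76, 76, 1004]);
translate([1856, 176, 0]) cube([76, 76, 1004]);
translate([338, 176, 206]) cube([1518, 76, 99]);
translate([338, 176, 784]) cube([1518, 76, 99]);
translate([451, 252, 68]) cube([87, 20, 917]);
translate([651, 252, 68]) cube([87, 20, 917]);
translate([851, 252, 68]) cube([87, 20, 917]);
translate([1051, 252, 68]) cube([87, 20, 917]);
translate([1251, 252, 68]) cube([87, 20, 917]);
translate([1451, 252, 68]) cube([87, 20, 917]);
translate([1651, 252, 68]) cube([87, 20, 917]);


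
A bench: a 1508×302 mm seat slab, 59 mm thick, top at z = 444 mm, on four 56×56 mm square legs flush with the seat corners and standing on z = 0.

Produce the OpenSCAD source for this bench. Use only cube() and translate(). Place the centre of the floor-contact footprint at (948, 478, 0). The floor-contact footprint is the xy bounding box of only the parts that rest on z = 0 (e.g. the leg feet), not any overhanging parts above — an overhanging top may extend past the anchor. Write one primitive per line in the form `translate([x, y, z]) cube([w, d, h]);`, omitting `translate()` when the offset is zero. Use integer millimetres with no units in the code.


translate([194, 327, 385]) cube([1508, 302, 59]);
translate([194, 327, 0]) cube([56, 56, 385]);
translate([194, 573, 0]) cube([56, 56, 385]);
translate([1646, 327, 0]) cube([56, 56, 385]);
translate([1646, 573, 0]) cube([56, 56, 385]);


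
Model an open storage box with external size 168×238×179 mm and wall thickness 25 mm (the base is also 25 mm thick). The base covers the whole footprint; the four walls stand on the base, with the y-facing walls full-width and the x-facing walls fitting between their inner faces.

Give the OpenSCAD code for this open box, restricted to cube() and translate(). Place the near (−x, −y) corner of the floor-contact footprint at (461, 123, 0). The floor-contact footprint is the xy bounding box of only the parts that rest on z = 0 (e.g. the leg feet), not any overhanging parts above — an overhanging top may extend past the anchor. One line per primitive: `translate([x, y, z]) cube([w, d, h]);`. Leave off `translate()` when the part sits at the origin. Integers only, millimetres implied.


translate([461, 123, 0]) cube([168, 238, 25]);
translate([461, 123, 25]) cube([168, 25, 154]);
translate([461, 336, 25]) cube([168, 25, 154]);
translate([461, 148, 25]) cube([25, 188, 154]);
translate([604, 148, 25]) cube([25, 188, 154]);


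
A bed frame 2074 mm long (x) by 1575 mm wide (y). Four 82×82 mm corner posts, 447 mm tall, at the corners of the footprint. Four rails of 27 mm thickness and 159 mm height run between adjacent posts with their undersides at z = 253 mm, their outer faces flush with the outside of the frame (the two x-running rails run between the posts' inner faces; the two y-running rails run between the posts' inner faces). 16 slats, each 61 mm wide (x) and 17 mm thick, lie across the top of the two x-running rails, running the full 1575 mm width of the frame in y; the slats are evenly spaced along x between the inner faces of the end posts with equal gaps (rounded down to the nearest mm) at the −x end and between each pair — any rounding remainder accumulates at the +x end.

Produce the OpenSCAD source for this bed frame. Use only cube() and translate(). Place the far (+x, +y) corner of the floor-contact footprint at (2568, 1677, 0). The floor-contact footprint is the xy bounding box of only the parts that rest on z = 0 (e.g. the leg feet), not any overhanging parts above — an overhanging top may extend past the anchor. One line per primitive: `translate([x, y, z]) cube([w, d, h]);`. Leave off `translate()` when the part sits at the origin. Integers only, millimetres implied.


translate([494, 102, 0]) cube([82, 82, 447]);
translate([494, 1595, 0]) cube([82, 82, 447]);
translate([2486, 102, 0]) cube([82, 82, 447]);
translate([2486, 1595, 0]) cube([82, 82, 447]);
translate([576, 102, 253]) cube([1910, 27, 159]);
translate([576, 1650, 253]) cube([1910, 27, 159]);
translate([494, 184, 253]) cube([27, 1411, 159]);
translate([2541, 184, 253]) cube([27, 1411, 159]);
translate([630, 102, 412]) cube([61, 1575, 17]);
translate([745, 102, 412]) cube([61, 1575, 17]);
translate([860, 102, 412]) cube([61, 1575, 17]);
translate([975, 102, 412]) cube([61, 1575, 17]);
translate([1090, 102, 412]) cube([61, 1575, 17]);
translate([1205, 102, 412]) cube([61, 1575, 17]);
translate([1320, 102, 412]) cube([61, 1575, 17]);
translate([1435, 102, 412]) cube([61, 1575, 17]);
translate([1550, 102, 412]) cube([61, 1575, 17]);
translate([1665, 102, 412]) cube([61, 1575, 17]);
translate([1780, 102, 412]) cube([61, 1575, 17]);
translate([1895, 102, 412]) cube([61, 1575, 17]);
translate([2010, 102, 412]) cube([61, 1575, 17]);
translate([2125, 102, 412]) cube([61, 1575, 17]);
translate([2240, 102, 412]) cube([61, 1575, 17]);
translate([2355, 102, 412]) cube([61, 1575, 17]);


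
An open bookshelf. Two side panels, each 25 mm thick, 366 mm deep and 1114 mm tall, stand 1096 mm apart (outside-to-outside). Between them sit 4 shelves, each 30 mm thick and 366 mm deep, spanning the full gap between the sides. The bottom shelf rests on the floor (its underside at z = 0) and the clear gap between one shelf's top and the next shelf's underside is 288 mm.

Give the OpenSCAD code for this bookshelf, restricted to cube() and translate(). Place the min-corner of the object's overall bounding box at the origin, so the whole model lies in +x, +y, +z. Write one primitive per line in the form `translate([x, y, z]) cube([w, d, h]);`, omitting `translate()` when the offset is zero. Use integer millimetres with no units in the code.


cube([25, 366, 1114]);
translate([1071, 0, 0]) cube([25, 366, 1114]);
translate([25, 0, 0]) cube([1046, 366, 30]);
translate([25, 0, 318]) cube([1046, 366, 30]);
translate([25, 0, 636]) cube([1046, 366, 30]);
translate([25, 0, 954]) cube([1046, 366, 30]);


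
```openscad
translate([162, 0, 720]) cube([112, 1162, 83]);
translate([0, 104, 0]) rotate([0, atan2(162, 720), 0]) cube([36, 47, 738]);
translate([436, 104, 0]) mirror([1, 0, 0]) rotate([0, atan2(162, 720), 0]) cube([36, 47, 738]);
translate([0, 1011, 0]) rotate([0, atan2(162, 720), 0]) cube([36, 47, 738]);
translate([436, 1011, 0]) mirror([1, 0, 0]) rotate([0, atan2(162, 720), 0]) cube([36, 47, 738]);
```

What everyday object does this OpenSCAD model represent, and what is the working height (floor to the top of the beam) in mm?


A sawhorse. The overall height is 803 mm.

A beam across two mirrored pairs of raked legs — a sawhorse. The beam's underside is at z = 720 (matching the legs' vertical rise in atan2(162, 720)) and the beam is 83 mm tall, so its top is at 720 + 83 = 803 mm. The raked legs top out at the beam's underside, so that is the highest point.


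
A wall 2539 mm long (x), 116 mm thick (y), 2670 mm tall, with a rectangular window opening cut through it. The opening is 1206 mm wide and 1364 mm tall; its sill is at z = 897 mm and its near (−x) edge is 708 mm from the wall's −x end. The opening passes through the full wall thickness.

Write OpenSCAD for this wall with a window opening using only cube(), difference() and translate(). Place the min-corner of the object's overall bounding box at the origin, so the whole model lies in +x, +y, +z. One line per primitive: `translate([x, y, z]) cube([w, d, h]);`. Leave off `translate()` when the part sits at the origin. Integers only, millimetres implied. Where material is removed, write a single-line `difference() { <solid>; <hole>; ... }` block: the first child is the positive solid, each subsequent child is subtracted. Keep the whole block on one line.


difference() { cube([2539, 116, 2670]); translate([708, 0, 897]) cube([1206, 116, 1364]); }


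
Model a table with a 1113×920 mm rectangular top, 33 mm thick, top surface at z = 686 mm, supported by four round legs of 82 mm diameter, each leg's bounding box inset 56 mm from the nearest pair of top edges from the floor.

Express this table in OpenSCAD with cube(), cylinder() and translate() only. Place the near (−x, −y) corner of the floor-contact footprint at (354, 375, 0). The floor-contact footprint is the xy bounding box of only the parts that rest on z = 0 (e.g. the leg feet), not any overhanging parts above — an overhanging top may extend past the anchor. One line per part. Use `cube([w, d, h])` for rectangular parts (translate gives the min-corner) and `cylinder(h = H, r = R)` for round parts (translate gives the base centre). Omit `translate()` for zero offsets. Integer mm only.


translate([298, 319, 653]) cube([1113, 920, 33]);
translate([395, 416, 0]) cylinder(h = 653, r = 41);
translate([1314, 416, 0]) cylinder(h = 653, r = 41);
translate([395, 1142, 0]) cylinder(h = 653, r = 41);
translate([1314, 1142, 0]) cylinder(h = 653, r = 41);


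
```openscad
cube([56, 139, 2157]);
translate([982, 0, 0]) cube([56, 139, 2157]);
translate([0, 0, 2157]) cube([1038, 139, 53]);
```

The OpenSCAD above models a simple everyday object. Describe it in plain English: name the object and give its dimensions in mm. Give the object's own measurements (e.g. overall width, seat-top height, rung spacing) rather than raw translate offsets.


A door frame. The clear opening is 926 mm wide and 2157 mm high. Two 56 mm wide jambs, 139 mm deep, stand either side of the opening from the floor to the top of the opening. A 53 mm thick head sits across the top of both jambs, spanning the full outside width of the frame.


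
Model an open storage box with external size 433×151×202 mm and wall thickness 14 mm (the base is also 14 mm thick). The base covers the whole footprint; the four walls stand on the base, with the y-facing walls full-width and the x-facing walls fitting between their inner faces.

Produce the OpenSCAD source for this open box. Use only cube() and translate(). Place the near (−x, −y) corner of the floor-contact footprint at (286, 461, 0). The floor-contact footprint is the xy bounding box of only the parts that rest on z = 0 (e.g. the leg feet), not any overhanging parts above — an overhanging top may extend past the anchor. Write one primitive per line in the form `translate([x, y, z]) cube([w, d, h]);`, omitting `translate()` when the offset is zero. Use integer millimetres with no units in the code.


translate([286, 461, 0]) cube([433, 151, 14]);
translate([286, 461, 14]) cube([433, 14, 188]);
translate([286, 598, 14]) cube([433, 14, 188]);
translate([286, 475, 14]) cube([14, 123, 188]);
translate([705, 475, 14]) cube([14, 123, 188]);


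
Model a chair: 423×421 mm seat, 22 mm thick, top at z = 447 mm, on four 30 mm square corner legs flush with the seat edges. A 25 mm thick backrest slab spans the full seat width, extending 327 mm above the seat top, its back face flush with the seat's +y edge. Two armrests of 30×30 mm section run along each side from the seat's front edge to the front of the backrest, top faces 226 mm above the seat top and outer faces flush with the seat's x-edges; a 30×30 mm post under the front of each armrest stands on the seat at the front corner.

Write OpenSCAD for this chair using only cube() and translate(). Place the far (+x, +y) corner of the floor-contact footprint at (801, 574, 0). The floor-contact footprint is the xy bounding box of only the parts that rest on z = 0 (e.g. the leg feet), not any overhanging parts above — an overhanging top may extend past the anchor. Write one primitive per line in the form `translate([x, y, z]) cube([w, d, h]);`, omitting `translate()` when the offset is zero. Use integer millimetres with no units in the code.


// leg_h = 447 - 22 = 425
// arm post h = 226 - 30 = 196
translate([378, 153, 425]) cube([423, 421, 22]);
translate([378, 153, 0]) cube([30, 30, 425]);
translate([771, 153, 0]) cube([30, 30, 425]);
translate([378, 544, 0]) cube([30, 30, 425]);
translate([771, 544, 0]) cube([30, 30, 425]);
translate([378, 549, 447]) cube([423, 25, 327]);
translate([378, 153, 643]) cube([30, 396, 30]);
translate([771, 153, 643]) cube([30, 396, 30]);
translate([378, 153, 447]) cube([30, 30, 196]);
translate([771, 153, 447]) cube([30, 30, 196]);


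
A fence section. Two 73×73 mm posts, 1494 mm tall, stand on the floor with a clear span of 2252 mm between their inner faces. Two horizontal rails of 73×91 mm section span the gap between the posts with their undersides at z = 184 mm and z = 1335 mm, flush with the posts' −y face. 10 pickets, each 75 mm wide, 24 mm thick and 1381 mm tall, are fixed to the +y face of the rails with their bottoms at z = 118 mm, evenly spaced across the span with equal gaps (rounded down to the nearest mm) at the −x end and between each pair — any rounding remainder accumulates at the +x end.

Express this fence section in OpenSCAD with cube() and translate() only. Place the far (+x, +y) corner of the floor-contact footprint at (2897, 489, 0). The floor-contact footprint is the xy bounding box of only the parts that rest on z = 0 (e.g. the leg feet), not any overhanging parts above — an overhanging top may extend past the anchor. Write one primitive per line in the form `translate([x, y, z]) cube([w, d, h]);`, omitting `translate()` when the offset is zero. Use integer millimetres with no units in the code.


translate([499, 416, 0]) cube([73, 73, 1494]);
translate([2824, 416, 0]) cube([73, 73, 1494]);
translate([572, 416, 184]) cube([2252, 73, 91]);
translate([572, 416, 1335]) cube([2252, 73, 91]);
translate([708, 489, 118]) cube([75, 24, 1381]);
translate([919, 489, 118]) cube([75, 24, 1381]);
translate([1130, 489, 118]) cube([75, 24, 1381]);
translate([1341, 489, 118]) cube([75, 24, 1381]);
translate([1552, 489, 118]) cube([75, 24, 1381]);
translate([1763, 489, 118]) cube([75, 24, 1381]);
translate([1974, 489, 118]) cube([75, 24, 1381]);
translate([2185, 489, 118]) cube([75, 24, 1381]);
translate([2396, 489, 118]) cube([75, 24, 1381]);
translate([2607, 489, 118]) cube([75, 24, 1381]);


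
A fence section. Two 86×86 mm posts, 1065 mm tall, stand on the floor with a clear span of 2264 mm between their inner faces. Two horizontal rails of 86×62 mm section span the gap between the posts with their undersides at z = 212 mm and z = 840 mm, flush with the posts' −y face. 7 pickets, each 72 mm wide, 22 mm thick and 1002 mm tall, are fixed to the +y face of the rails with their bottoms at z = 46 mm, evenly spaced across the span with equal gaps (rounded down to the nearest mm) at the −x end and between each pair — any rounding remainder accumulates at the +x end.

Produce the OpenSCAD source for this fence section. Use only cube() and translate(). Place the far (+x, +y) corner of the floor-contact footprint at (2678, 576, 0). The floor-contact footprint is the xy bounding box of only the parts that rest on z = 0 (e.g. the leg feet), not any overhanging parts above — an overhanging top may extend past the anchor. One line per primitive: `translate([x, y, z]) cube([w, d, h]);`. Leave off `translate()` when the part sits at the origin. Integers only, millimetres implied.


translate([242, 490, 0]) cube([86, 86, 1065]);
translate([2592, 490, 0]) cube([86, 86, 1065]);
translate([328, 490, 212]) cube([2264, 86, 62]);
translate([328, 490, 840]) cube([2264, 86, 62]);
translate([548, 576, 46]) cube([72, 22, 1002]);
translate([840, 576, 46]) cube([72, 22, 1002]);
translate([1132, 576, 46]) cube([72, 22, 1002]);
translate([1424, 576, 46]) cube([72, 22, 1002]);
translate([1716, 576, 46]) cube([72, 22, 1002]);
translate([2008, 576, 46]) cube([72, 22, 1002]);
translate([2300, 576, 46]) cube([72, 22, 1002]);


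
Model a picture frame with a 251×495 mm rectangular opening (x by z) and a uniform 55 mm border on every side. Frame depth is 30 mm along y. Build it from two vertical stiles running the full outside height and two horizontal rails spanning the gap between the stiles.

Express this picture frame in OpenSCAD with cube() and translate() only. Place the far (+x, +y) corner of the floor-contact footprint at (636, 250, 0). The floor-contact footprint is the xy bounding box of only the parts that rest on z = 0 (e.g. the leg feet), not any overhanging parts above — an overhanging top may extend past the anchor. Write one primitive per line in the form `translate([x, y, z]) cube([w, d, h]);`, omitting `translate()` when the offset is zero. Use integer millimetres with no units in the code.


translate([275, 220, 0]) cube([55, 30, 605]);
translate([581, 220, 0]) cube([55, 30, 605]);
translate([330, 220, 0]) cube([251, 30, 55]);
translate([330, 220, 550]) cube([251, 30, 55]);


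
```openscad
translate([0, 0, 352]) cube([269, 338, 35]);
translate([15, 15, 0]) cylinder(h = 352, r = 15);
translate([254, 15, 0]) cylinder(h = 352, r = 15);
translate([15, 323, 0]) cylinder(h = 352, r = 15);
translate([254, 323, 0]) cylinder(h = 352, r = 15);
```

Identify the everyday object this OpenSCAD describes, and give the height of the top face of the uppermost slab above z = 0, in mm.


A stool. The seat height is 387 mm.

A 269×338×35 slab at z = 352 on four corner cylinders — a stool. The seat top is 352 + 35 = 387 mm.


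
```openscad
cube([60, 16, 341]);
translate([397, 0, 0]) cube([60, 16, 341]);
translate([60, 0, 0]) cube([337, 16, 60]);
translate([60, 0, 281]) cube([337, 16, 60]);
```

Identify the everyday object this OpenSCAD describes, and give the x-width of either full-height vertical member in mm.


A picture frame. The border width is 60 mm.

Four thin pieces enclosing a rectangular opening — a picture frame. The two full-height stiles are 341 mm tall; the top rail sits at z = 281 and is 60 mm tall, so the border above the opening is 341 − 281 = 60 mm, matching the stile x-width.


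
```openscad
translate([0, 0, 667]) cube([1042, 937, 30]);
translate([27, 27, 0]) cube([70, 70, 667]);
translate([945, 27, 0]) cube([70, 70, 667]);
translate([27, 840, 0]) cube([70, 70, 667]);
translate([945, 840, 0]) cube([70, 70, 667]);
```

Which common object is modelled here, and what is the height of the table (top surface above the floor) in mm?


A table. The table height is 697 mm.

A 1042×937×30 slab sits at z = 667 on four 70 mm square posts — a table. The top surface is at 667 + 30 = 697 mm.


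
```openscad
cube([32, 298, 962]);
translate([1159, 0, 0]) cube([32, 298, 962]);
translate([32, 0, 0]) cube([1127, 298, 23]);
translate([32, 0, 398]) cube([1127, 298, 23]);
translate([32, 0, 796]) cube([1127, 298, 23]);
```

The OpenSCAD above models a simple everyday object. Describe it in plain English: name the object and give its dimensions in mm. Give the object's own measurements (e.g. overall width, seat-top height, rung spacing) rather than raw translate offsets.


An open bookshelf. Two side panels, each 32 mm thick, 298 mm deep and 962 mm tall, stand 1191 mm apart (outside-to-outside). Between them sit 3 shelves, each 23 mm thick and 298 mm deep, spanning the full gap between the sides. The bottom shelf rests on the floor (its underside at z = 0) and the clear gap between one shelf's top and the next shelf's underside is 375 mm.


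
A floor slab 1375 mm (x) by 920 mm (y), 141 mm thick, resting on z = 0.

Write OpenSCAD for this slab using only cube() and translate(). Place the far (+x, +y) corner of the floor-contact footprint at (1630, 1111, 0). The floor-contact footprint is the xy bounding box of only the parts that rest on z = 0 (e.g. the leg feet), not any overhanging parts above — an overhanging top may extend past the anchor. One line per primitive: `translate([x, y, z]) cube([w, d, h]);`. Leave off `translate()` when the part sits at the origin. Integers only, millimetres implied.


translate([255, 191, 0]) cube([1375, 920, 141]);


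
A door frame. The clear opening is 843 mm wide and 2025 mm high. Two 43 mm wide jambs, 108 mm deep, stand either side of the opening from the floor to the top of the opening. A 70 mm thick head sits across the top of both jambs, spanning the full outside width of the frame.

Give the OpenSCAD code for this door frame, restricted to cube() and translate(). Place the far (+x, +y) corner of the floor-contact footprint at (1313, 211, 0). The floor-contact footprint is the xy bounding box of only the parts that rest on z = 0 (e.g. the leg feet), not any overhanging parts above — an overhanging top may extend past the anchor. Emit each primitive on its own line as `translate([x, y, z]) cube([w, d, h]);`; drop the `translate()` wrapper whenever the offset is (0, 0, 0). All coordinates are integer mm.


translate([384, 103, 0]) cube([43, 108, 2025]);
translate([1270, 103, 0]) cube([43, 108, 2025]);
translate([384, 103, 2025]) cube([929, 108, 70]);


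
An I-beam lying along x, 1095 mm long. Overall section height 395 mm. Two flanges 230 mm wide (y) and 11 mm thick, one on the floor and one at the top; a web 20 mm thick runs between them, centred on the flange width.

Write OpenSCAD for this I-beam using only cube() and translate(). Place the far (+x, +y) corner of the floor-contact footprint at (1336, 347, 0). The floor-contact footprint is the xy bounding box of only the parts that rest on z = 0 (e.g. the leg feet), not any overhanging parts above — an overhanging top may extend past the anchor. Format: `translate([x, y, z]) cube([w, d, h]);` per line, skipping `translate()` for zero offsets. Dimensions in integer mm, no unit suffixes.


translate([241, 117, 0]) cube([1095, 230, 11]);
translate([241, 222, 11]) cube([1095, 20, 373]);
translate([241, 117, 384]) cube([1095, 230, 11]);


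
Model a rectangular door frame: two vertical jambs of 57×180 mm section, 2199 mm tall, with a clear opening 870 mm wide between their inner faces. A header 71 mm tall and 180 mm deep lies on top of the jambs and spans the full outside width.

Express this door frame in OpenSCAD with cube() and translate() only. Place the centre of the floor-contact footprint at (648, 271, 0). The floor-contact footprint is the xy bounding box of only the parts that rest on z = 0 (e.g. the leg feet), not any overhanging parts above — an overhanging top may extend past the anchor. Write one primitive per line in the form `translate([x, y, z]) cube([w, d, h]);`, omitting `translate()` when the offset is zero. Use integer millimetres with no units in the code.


translate([156, 181, 0]) cube([57, 180, 2199]);
translate([1083, 181, 0]) cube([57, 180, 2199]);
translate([156, 181, 2199]) cube([984, 180, 71]);


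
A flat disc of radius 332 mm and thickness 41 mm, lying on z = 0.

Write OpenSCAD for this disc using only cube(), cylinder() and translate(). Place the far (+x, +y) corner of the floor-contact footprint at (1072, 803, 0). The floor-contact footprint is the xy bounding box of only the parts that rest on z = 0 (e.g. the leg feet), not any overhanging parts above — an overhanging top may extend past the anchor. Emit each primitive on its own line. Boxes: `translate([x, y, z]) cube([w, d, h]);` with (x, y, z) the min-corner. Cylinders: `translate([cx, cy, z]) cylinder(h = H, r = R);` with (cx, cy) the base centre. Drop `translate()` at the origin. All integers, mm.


translate([740, 471, 0]) cylinder(h = 41, r = 332);


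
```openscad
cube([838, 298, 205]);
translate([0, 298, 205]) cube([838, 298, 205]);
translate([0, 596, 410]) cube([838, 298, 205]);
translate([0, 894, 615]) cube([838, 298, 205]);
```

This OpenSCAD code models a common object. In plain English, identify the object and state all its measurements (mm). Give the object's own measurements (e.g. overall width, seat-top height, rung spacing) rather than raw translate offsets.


A straight staircase of 4 solid steps. Each step is 838 mm wide (x), 298 mm deep (y, the going) and 205 mm tall (the rise). The first step rests on the floor; each subsequent step sits one going further in +y and one rise higher in +z, directly behind and above the previous step with no overlap.


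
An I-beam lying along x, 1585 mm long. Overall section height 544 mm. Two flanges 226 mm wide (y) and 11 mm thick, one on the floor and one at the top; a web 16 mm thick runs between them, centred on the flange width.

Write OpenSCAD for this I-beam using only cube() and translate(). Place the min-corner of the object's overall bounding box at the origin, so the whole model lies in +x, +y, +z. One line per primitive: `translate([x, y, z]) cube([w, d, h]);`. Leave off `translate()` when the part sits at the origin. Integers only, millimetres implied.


cube([1585, 226, 11]);
translate([0, 105, 11]) cube([1585, 16, 522]);
translate([0, 0, 533]) cube([1585, 226, 11]);


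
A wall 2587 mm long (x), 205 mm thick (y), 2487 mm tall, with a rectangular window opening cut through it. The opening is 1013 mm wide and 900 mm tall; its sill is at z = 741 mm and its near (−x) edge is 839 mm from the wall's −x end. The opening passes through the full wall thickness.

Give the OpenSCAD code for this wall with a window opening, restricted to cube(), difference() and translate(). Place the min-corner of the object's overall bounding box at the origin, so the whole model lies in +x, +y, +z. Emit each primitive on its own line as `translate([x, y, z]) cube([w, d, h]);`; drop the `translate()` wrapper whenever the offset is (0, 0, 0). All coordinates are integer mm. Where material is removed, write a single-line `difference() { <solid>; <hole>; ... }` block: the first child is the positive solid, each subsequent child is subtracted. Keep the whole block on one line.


difference() { cube([2587, 205, 2487]); translate([839, 0, 741]) cube([1013, 205, 900]); }


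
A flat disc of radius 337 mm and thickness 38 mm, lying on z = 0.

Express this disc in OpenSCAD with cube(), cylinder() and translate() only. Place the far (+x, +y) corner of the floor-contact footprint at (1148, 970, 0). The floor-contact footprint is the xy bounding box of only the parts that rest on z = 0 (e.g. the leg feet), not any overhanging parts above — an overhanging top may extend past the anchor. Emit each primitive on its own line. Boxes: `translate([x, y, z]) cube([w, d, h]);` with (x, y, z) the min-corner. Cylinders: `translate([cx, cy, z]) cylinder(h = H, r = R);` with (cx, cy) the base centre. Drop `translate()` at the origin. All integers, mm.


translate([811, 633, 0]) cylinder(h = 38, r = 337);


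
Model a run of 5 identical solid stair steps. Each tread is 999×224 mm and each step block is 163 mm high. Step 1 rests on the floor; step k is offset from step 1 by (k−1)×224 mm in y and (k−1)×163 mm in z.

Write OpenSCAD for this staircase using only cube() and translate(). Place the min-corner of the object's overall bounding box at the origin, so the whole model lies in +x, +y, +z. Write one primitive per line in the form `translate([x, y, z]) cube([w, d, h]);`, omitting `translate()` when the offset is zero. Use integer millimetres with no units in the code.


cube([999, 224, 163]);
translate([0, 224, 163]) cube([999, 224, 163]);
translate([0, 448, 326]) cube([999, 224, 163]);
translate([0, 672, 489]) cube([999, 224, 163]);
translate([0, 896, 652]) cube([999, 224, 163]);


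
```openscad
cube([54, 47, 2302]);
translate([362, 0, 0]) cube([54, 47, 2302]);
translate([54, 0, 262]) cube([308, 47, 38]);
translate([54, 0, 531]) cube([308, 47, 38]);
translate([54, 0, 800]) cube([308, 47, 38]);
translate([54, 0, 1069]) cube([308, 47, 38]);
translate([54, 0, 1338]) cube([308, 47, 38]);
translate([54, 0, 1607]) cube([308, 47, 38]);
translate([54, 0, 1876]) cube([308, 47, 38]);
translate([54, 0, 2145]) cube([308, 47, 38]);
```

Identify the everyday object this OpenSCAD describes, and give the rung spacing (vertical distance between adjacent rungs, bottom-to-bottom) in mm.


A ladder. The rung spacing is 269 mm.

Two tall 54×47 posts with 8 short bars between them — a ladder. Adjacent rungs sit at z = 262 and z = 531, so the spacing is 531 − 262 = 269 mm.


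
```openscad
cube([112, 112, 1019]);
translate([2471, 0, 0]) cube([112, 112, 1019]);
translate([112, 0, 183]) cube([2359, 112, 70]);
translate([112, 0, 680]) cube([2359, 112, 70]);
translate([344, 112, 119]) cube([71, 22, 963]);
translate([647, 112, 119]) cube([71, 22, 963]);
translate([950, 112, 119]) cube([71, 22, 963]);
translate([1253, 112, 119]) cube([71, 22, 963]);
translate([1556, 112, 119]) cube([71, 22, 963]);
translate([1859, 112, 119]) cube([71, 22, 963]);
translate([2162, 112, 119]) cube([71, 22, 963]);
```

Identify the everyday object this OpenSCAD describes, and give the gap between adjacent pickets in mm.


A fence section. The picket gap is 232 mm.

Two posts, two rails, 7 pickets — a fence section. Span 2359 mm holds 7 pickets of 71 mm with 8 equal gaps: ⌊(2359 − 7·71) / 8⌋ = 232 mm.


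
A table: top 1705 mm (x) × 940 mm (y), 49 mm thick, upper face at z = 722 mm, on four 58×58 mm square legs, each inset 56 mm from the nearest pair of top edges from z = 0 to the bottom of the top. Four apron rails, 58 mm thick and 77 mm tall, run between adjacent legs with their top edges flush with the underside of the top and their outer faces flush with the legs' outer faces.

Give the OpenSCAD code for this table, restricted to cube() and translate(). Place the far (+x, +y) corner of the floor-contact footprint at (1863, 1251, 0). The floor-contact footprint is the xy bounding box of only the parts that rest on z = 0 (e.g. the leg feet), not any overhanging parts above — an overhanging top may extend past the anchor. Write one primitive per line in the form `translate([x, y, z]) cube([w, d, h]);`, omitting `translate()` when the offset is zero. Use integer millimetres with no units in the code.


// leg_h = 722 - 49 = 673
// apron z = 673 - 77 = 596
translate([214, 367, 673]) cube([1705, 940, 49]);
translate([270, 423, 0]) cube([58, 58, 673]);
translate([1805, 423, 0]) cube([58, 58, 673]);
translate([270, 1193, 0]) cube([58, 58, 673]);
translate([1805, 1193, 0]) cube([58, 58, 673]);
translate([328, 423, 596]) cube([1477, 58, 77]);
translate([328, 1193, 596]) cube([1477, 58, 77]);
translate([270, 481, 596]) cube([58, 712, 77]);
translate([1805, 481, 596]) cube([58, 712, 77]);


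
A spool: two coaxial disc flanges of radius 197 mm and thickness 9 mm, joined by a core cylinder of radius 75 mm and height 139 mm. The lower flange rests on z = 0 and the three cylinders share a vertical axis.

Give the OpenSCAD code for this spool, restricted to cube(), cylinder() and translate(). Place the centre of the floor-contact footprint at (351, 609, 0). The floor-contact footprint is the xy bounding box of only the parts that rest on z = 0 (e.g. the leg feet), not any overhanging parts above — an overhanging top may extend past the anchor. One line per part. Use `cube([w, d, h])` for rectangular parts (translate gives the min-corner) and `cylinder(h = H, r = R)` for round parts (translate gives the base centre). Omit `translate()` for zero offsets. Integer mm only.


translate([351, 609, 0]) cylinder(h = 9, r = 197);
translate([351, 609, 9]) cylinder(h = 139, r = 75);
translate([351, 609, 148]) cylinder(h = 9, r = 197);
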